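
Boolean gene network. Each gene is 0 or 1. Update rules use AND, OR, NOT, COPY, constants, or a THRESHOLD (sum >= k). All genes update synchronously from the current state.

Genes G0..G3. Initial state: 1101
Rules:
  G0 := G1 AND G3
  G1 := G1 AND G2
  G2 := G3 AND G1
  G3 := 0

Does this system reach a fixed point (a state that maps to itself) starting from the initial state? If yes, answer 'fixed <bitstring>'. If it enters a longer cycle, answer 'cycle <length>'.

Step 0: 1101
Step 1: G0=G1&G3=1&1=1 G1=G1&G2=1&0=0 G2=G3&G1=1&1=1 G3=0(const) -> 1010
Step 2: G0=G1&G3=0&0=0 G1=G1&G2=0&1=0 G2=G3&G1=0&0=0 G3=0(const) -> 0000
Step 3: G0=G1&G3=0&0=0 G1=G1&G2=0&0=0 G2=G3&G1=0&0=0 G3=0(const) -> 0000
Fixed point reached at step 2: 0000

Answer: fixed 0000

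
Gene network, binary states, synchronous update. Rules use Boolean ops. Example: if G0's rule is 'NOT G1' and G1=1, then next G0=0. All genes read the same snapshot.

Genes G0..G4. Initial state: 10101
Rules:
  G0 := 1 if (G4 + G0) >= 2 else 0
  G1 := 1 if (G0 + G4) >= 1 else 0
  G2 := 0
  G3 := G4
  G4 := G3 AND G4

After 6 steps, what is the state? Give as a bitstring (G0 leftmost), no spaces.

Step 1: G0=(1+1>=2)=1 G1=(1+1>=1)=1 G2=0(const) G3=G4=1 G4=G3&G4=0&1=0 -> 11010
Step 2: G0=(0+1>=2)=0 G1=(1+0>=1)=1 G2=0(const) G3=G4=0 G4=G3&G4=1&0=0 -> 01000
Step 3: G0=(0+0>=2)=0 G1=(0+0>=1)=0 G2=0(const) G3=G4=0 G4=G3&G4=0&0=0 -> 00000
Step 4: G0=(0+0>=2)=0 G1=(0+0>=1)=0 G2=0(const) G3=G4=0 G4=G3&G4=0&0=0 -> 00000
Step 5: G0=(0+0>=2)=0 G1=(0+0>=1)=0 G2=0(const) G3=G4=0 G4=G3&G4=0&0=0 -> 00000
Step 6: G0=(0+0>=2)=0 G1=(0+0>=1)=0 G2=0(const) G3=G4=0 G4=G3&G4=0&0=0 -> 00000

00000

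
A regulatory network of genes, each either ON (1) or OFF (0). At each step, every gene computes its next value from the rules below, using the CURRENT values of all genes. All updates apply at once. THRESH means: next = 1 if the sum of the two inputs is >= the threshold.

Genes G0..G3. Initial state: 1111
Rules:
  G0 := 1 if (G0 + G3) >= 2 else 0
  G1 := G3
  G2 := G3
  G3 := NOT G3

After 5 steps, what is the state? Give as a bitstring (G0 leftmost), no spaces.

Step 1: G0=(1+1>=2)=1 G1=G3=1 G2=G3=1 G3=NOT G3=NOT 1=0 -> 1110
Step 2: G0=(1+0>=2)=0 G1=G3=0 G2=G3=0 G3=NOT G3=NOT 0=1 -> 0001
Step 3: G0=(0+1>=2)=0 G1=G3=1 G2=G3=1 G3=NOT G3=NOT 1=0 -> 0110
Step 4: G0=(0+0>=2)=0 G1=G3=0 G2=G3=0 G3=NOT G3=NOT 0=1 -> 0001
Step 5: G0=(0+1>=2)=0 G1=G3=1 G2=G3=1 G3=NOT G3=NOT 1=0 -> 0110

0110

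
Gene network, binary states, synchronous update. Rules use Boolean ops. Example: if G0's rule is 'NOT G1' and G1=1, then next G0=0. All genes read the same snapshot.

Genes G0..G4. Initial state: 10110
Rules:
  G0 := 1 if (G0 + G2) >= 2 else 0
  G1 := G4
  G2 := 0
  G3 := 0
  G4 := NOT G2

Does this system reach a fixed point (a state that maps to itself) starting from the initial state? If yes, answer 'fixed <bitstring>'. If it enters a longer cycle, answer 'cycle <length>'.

Step 0: 10110
Step 1: G0=(1+1>=2)=1 G1=G4=0 G2=0(const) G3=0(const) G4=NOT G2=NOT 1=0 -> 10000
Step 2: G0=(1+0>=2)=0 G1=G4=0 G2=0(const) G3=0(const) G4=NOT G2=NOT 0=1 -> 00001
Step 3: G0=(0+0>=2)=0 G1=G4=1 G2=0(const) G3=0(const) G4=NOT G2=NOT 0=1 -> 01001
Step 4: G0=(0+0>=2)=0 G1=G4=1 G2=0(const) G3=0(const) G4=NOT G2=NOT 0=1 -> 01001
Fixed point reached at step 3: 01001

Answer: fixed 01001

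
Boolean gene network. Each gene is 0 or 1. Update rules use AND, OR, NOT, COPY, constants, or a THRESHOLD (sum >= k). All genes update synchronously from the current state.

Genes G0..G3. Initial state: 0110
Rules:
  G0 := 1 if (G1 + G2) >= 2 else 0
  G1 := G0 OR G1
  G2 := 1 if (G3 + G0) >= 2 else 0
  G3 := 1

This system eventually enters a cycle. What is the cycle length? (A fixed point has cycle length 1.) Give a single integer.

Answer: 2

Derivation:
Step 0: 0110
Step 1: G0=(1+1>=2)=1 G1=G0|G1=0|1=1 G2=(0+0>=2)=0 G3=1(const) -> 1101
Step 2: G0=(1+0>=2)=0 G1=G0|G1=1|1=1 G2=(1+1>=2)=1 G3=1(const) -> 0111
Step 3: G0=(1+1>=2)=1 G1=G0|G1=0|1=1 G2=(1+0>=2)=0 G3=1(const) -> 1101
State from step 3 equals state from step 1 -> cycle length 2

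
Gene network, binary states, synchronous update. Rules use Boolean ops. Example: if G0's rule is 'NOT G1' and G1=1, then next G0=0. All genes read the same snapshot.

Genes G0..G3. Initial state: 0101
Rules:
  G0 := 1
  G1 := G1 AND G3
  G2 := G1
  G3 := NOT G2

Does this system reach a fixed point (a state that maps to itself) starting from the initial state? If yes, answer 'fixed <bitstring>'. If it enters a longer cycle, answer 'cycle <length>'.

Step 0: 0101
Step 1: G0=1(const) G1=G1&G3=1&1=1 G2=G1=1 G3=NOT G2=NOT 0=1 -> 1111
Step 2: G0=1(const) G1=G1&G3=1&1=1 G2=G1=1 G3=NOT G2=NOT 1=0 -> 1110
Step 3: G0=1(const) G1=G1&G3=1&0=0 G2=G1=1 G3=NOT G2=NOT 1=0 -> 1010
Step 4: G0=1(const) G1=G1&G3=0&0=0 G2=G1=0 G3=NOT G2=NOT 1=0 -> 1000
Step 5: G0=1(const) G1=G1&G3=0&0=0 G2=G1=0 G3=NOT G2=NOT 0=1 -> 1001
Step 6: G0=1(const) G1=G1&G3=0&1=0 G2=G1=0 G3=NOT G2=NOT 0=1 -> 1001
Fixed point reached at step 5: 1001

Answer: fixed 1001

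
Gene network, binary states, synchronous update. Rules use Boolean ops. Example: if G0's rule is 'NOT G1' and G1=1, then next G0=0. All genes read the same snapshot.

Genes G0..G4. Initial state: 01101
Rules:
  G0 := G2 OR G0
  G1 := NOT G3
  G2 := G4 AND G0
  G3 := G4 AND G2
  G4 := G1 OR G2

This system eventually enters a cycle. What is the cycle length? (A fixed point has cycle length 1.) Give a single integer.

Answer: 1

Derivation:
Step 0: 01101
Step 1: G0=G2|G0=1|0=1 G1=NOT G3=NOT 0=1 G2=G4&G0=1&0=0 G3=G4&G2=1&1=1 G4=G1|G2=1|1=1 -> 11011
Step 2: G0=G2|G0=0|1=1 G1=NOT G3=NOT 1=0 G2=G4&G0=1&1=1 G3=G4&G2=1&0=0 G4=G1|G2=1|0=1 -> 10101
Step 3: G0=G2|G0=1|1=1 G1=NOT G3=NOT 0=1 G2=G4&G0=1&1=1 G3=G4&G2=1&1=1 G4=G1|G2=0|1=1 -> 11111
Step 4: G0=G2|G0=1|1=1 G1=NOT G3=NOT 1=0 G2=G4&G0=1&1=1 G3=G4&G2=1&1=1 G4=G1|G2=1|1=1 -> 10111
Step 5: G0=G2|G0=1|1=1 G1=NOT G3=NOT 1=0 G2=G4&G0=1&1=1 G3=G4&G2=1&1=1 G4=G1|G2=0|1=1 -> 10111
State from step 5 equals state from step 4 -> cycle length 1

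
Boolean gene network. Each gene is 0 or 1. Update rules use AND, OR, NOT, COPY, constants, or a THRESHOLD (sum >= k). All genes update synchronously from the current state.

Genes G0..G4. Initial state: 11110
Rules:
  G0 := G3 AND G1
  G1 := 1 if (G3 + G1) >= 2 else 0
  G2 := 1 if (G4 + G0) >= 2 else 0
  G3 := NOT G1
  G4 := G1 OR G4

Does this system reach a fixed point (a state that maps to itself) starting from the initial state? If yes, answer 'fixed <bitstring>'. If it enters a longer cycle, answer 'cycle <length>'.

Answer: fixed 00011

Derivation:
Step 0: 11110
Step 1: G0=G3&G1=1&1=1 G1=(1+1>=2)=1 G2=(0+1>=2)=0 G3=NOT G1=NOT 1=0 G4=G1|G4=1|0=1 -> 11001
Step 2: G0=G3&G1=0&1=0 G1=(0+1>=2)=0 G2=(1+1>=2)=1 G3=NOT G1=NOT 1=0 G4=G1|G4=1|1=1 -> 00101
Step 3: G0=G3&G1=0&0=0 G1=(0+0>=2)=0 G2=(1+0>=2)=0 G3=NOT G1=NOT 0=1 G4=G1|G4=0|1=1 -> 00011
Step 4: G0=G3&G1=1&0=0 G1=(1+0>=2)=0 G2=(1+0>=2)=0 G3=NOT G1=NOT 0=1 G4=G1|G4=0|1=1 -> 00011
Fixed point reached at step 3: 00011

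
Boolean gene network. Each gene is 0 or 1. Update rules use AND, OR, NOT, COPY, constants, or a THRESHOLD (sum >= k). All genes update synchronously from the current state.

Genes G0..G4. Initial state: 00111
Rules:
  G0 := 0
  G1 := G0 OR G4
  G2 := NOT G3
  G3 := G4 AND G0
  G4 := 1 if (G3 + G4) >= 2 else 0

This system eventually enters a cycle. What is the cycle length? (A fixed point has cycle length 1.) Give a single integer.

Step 0: 00111
Step 1: G0=0(const) G1=G0|G4=0|1=1 G2=NOT G3=NOT 1=0 G3=G4&G0=1&0=0 G4=(1+1>=2)=1 -> 01001
Step 2: G0=0(const) G1=G0|G4=0|1=1 G2=NOT G3=NOT 0=1 G3=G4&G0=1&0=0 G4=(0+1>=2)=0 -> 01100
Step 3: G0=0(const) G1=G0|G4=0|0=0 G2=NOT G3=NOT 0=1 G3=G4&G0=0&0=0 G4=(0+0>=2)=0 -> 00100
Step 4: G0=0(const) G1=G0|G4=0|0=0 G2=NOT G3=NOT 0=1 G3=G4&G0=0&0=0 G4=(0+0>=2)=0 -> 00100
State from step 4 equals state from step 3 -> cycle length 1

Answer: 1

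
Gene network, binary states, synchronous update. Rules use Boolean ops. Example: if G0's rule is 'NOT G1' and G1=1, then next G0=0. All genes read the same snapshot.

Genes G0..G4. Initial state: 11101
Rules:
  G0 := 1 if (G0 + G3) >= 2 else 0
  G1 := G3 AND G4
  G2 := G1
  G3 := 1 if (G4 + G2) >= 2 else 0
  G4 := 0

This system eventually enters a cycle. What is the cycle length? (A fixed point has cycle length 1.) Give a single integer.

Answer: 1

Derivation:
Step 0: 11101
Step 1: G0=(1+0>=2)=0 G1=G3&G4=0&1=0 G2=G1=1 G3=(1+1>=2)=1 G4=0(const) -> 00110
Step 2: G0=(0+1>=2)=0 G1=G3&G4=1&0=0 G2=G1=0 G3=(0+1>=2)=0 G4=0(const) -> 00000
Step 3: G0=(0+0>=2)=0 G1=G3&G4=0&0=0 G2=G1=0 G3=(0+0>=2)=0 G4=0(const) -> 00000
State from step 3 equals state from step 2 -> cycle length 1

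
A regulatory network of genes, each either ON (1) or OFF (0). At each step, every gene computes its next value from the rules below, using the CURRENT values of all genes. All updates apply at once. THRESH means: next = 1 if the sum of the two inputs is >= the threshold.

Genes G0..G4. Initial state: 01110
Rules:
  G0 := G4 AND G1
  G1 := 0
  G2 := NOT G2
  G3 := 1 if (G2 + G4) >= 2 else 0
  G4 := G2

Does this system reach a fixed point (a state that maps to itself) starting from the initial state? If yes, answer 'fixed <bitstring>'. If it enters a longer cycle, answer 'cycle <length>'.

Answer: cycle 2

Derivation:
Step 0: 01110
Step 1: G0=G4&G1=0&1=0 G1=0(const) G2=NOT G2=NOT 1=0 G3=(1+0>=2)=0 G4=G2=1 -> 00001
Step 2: G0=G4&G1=1&0=0 G1=0(const) G2=NOT G2=NOT 0=1 G3=(0+1>=2)=0 G4=G2=0 -> 00100
Step 3: G0=G4&G1=0&0=0 G1=0(const) G2=NOT G2=NOT 1=0 G3=(1+0>=2)=0 G4=G2=1 -> 00001
Cycle of length 2 starting at step 1 -> no fixed point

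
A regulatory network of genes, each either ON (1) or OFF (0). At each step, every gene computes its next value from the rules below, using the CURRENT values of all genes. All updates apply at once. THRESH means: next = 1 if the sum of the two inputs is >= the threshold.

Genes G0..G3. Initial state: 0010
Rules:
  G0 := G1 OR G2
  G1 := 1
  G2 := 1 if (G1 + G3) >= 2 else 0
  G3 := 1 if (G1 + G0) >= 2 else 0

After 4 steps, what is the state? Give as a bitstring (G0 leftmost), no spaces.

Step 1: G0=G1|G2=0|1=1 G1=1(const) G2=(0+0>=2)=0 G3=(0+0>=2)=0 -> 1100
Step 2: G0=G1|G2=1|0=1 G1=1(const) G2=(1+0>=2)=0 G3=(1+1>=2)=1 -> 1101
Step 3: G0=G1|G2=1|0=1 G1=1(const) G2=(1+1>=2)=1 G3=(1+1>=2)=1 -> 1111
Step 4: G0=G1|G2=1|1=1 G1=1(const) G2=(1+1>=2)=1 G3=(1+1>=2)=1 -> 1111

1111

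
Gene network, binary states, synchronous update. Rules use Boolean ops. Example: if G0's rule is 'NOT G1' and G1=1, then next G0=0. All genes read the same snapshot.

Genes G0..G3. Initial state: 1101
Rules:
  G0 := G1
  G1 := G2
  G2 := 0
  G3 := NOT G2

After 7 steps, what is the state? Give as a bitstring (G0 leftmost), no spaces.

Step 1: G0=G1=1 G1=G2=0 G2=0(const) G3=NOT G2=NOT 0=1 -> 1001
Step 2: G0=G1=0 G1=G2=0 G2=0(const) G3=NOT G2=NOT 0=1 -> 0001
Step 3: G0=G1=0 G1=G2=0 G2=0(const) G3=NOT G2=NOT 0=1 -> 0001
Step 4: G0=G1=0 G1=G2=0 G2=0(const) G3=NOT G2=NOT 0=1 -> 0001
Step 5: G0=G1=0 G1=G2=0 G2=0(const) G3=NOT G2=NOT 0=1 -> 0001
Step 6: G0=G1=0 G1=G2=0 G2=0(const) G3=NOT G2=NOT 0=1 -> 0001
Step 7: G0=G1=0 G1=G2=0 G2=0(const) G3=NOT G2=NOT 0=1 -> 0001

0001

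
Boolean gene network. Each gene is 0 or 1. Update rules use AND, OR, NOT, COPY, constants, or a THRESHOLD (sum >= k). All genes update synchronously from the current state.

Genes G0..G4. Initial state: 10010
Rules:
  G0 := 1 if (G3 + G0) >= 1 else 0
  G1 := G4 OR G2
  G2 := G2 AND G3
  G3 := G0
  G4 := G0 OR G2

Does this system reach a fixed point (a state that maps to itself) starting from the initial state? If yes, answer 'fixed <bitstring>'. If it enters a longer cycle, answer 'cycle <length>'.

Answer: fixed 11011

Derivation:
Step 0: 10010
Step 1: G0=(1+1>=1)=1 G1=G4|G2=0|0=0 G2=G2&G3=0&1=0 G3=G0=1 G4=G0|G2=1|0=1 -> 10011
Step 2: G0=(1+1>=1)=1 G1=G4|G2=1|0=1 G2=G2&G3=0&1=0 G3=G0=1 G4=G0|G2=1|0=1 -> 11011
Step 3: G0=(1+1>=1)=1 G1=G4|G2=1|0=1 G2=G2&G3=0&1=0 G3=G0=1 G4=G0|G2=1|0=1 -> 11011
Fixed point reached at step 2: 11011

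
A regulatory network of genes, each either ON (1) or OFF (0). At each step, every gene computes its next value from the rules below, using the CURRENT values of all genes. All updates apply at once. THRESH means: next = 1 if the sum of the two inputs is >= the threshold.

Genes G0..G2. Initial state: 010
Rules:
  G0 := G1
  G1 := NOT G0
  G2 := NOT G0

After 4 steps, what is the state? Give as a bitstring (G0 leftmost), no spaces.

Step 1: G0=G1=1 G1=NOT G0=NOT 0=1 G2=NOT G0=NOT 0=1 -> 111
Step 2: G0=G1=1 G1=NOT G0=NOT 1=0 G2=NOT G0=NOT 1=0 -> 100
Step 3: G0=G1=0 G1=NOT G0=NOT 1=0 G2=NOT G0=NOT 1=0 -> 000
Step 4: G0=G1=0 G1=NOT G0=NOT 0=1 G2=NOT G0=NOT 0=1 -> 011

011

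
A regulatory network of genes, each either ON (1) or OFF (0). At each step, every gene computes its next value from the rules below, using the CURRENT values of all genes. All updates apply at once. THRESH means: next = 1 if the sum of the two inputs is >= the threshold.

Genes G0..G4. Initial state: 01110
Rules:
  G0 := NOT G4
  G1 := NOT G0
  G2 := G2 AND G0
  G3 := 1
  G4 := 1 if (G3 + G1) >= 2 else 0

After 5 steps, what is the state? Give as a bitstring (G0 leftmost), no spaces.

Step 1: G0=NOT G4=NOT 0=1 G1=NOT G0=NOT 0=1 G2=G2&G0=1&0=0 G3=1(const) G4=(1+1>=2)=1 -> 11011
Step 2: G0=NOT G4=NOT 1=0 G1=NOT G0=NOT 1=0 G2=G2&G0=0&1=0 G3=1(const) G4=(1+1>=2)=1 -> 00011
Step 3: G0=NOT G4=NOT 1=0 G1=NOT G0=NOT 0=1 G2=G2&G0=0&0=0 G3=1(const) G4=(1+0>=2)=0 -> 01010
Step 4: G0=NOT G4=NOT 0=1 G1=NOT G0=NOT 0=1 G2=G2&G0=0&0=0 G3=1(const) G4=(1+1>=2)=1 -> 11011
Step 5: G0=NOT G4=NOT 1=0 G1=NOT G0=NOT 1=0 G2=G2&G0=0&1=0 G3=1(const) G4=(1+1>=2)=1 -> 00011

00011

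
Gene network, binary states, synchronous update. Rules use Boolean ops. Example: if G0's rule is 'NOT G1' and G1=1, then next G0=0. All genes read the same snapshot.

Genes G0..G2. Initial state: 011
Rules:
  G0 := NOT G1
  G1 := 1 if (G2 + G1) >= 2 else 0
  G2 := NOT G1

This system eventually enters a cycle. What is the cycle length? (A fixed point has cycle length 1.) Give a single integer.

Answer: 1

Derivation:
Step 0: 011
Step 1: G0=NOT G1=NOT 1=0 G1=(1+1>=2)=1 G2=NOT G1=NOT 1=0 -> 010
Step 2: G0=NOT G1=NOT 1=0 G1=(0+1>=2)=0 G2=NOT G1=NOT 1=0 -> 000
Step 3: G0=NOT G1=NOT 0=1 G1=(0+0>=2)=0 G2=NOT G1=NOT 0=1 -> 101
Step 4: G0=NOT G1=NOT 0=1 G1=(1+0>=2)=0 G2=NOT G1=NOT 0=1 -> 101
State from step 4 equals state from step 3 -> cycle length 1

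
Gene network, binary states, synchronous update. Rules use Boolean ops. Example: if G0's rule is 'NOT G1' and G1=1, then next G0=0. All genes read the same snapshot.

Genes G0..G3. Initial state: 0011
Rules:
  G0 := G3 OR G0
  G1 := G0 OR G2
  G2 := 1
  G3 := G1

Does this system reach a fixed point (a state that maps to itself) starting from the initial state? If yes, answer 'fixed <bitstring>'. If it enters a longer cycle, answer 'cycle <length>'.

Answer: fixed 1111

Derivation:
Step 0: 0011
Step 1: G0=G3|G0=1|0=1 G1=G0|G2=0|1=1 G2=1(const) G3=G1=0 -> 1110
Step 2: G0=G3|G0=0|1=1 G1=G0|G2=1|1=1 G2=1(const) G3=G1=1 -> 1111
Step 3: G0=G3|G0=1|1=1 G1=G0|G2=1|1=1 G2=1(const) G3=G1=1 -> 1111
Fixed point reached at step 2: 1111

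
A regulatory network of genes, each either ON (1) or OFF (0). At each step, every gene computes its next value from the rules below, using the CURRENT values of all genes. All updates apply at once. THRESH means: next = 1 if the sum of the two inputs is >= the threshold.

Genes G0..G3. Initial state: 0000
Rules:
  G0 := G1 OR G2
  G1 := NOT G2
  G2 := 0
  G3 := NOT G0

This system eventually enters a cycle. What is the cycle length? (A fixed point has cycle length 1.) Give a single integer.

Answer: 1

Derivation:
Step 0: 0000
Step 1: G0=G1|G2=0|0=0 G1=NOT G2=NOT 0=1 G2=0(const) G3=NOT G0=NOT 0=1 -> 0101
Step 2: G0=G1|G2=1|0=1 G1=NOT G2=NOT 0=1 G2=0(const) G3=NOT G0=NOT 0=1 -> 1101
Step 3: G0=G1|G2=1|0=1 G1=NOT G2=NOT 0=1 G2=0(const) G3=NOT G0=NOT 1=0 -> 1100
Step 4: G0=G1|G2=1|0=1 G1=NOT G2=NOT 0=1 G2=0(const) G3=NOT G0=NOT 1=0 -> 1100
State from step 4 equals state from step 3 -> cycle length 1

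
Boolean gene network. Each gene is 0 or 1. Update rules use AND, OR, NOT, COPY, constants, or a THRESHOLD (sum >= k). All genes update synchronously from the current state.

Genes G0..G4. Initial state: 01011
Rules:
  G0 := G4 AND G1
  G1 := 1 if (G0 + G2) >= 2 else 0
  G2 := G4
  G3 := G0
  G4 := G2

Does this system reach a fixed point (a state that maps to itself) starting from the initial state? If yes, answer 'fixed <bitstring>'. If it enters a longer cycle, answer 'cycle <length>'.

Step 0: 01011
Step 1: G0=G4&G1=1&1=1 G1=(0+0>=2)=0 G2=G4=1 G3=G0=0 G4=G2=0 -> 10100
Step 2: G0=G4&G1=0&0=0 G1=(1+1>=2)=1 G2=G4=0 G3=G0=1 G4=G2=1 -> 01011
Cycle of length 2 starting at step 0 -> no fixed point

Answer: cycle 2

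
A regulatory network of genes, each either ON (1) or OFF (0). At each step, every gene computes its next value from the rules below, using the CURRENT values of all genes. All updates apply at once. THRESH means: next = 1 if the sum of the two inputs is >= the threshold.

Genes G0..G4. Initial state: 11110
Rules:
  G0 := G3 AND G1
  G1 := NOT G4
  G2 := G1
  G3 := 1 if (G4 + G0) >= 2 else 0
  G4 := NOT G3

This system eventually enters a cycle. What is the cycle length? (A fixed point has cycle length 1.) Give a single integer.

Step 0: 11110
Step 1: G0=G3&G1=1&1=1 G1=NOT G4=NOT 0=1 G2=G1=1 G3=(0+1>=2)=0 G4=NOT G3=NOT 1=0 -> 11100
Step 2: G0=G3&G1=0&1=0 G1=NOT G4=NOT 0=1 G2=G1=1 G3=(0+1>=2)=0 G4=NOT G3=NOT 0=1 -> 01101
Step 3: G0=G3&G1=0&1=0 G1=NOT G4=NOT 1=0 G2=G1=1 G3=(1+0>=2)=0 G4=NOT G3=NOT 0=1 -> 00101
Step 4: G0=G3&G1=0&0=0 G1=NOT G4=NOT 1=0 G2=G1=0 G3=(1+0>=2)=0 G4=NOT G3=NOT 0=1 -> 00001
Step 5: G0=G3&G1=0&0=0 G1=NOT G4=NOT 1=0 G2=G1=0 G3=(1+0>=2)=0 G4=NOT G3=NOT 0=1 -> 00001
State from step 5 equals state from step 4 -> cycle length 1

Answer: 1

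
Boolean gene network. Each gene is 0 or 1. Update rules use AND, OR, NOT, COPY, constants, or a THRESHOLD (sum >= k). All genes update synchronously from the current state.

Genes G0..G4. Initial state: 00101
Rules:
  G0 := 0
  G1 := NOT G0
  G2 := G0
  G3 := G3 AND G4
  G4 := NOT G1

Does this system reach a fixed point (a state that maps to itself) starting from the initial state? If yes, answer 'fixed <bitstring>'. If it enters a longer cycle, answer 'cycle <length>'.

Answer: fixed 01000

Derivation:
Step 0: 00101
Step 1: G0=0(const) G1=NOT G0=NOT 0=1 G2=G0=0 G3=G3&G4=0&1=0 G4=NOT G1=NOT 0=1 -> 01001
Step 2: G0=0(const) G1=NOT G0=NOT 0=1 G2=G0=0 G3=G3&G4=0&1=0 G4=NOT G1=NOT 1=0 -> 01000
Step 3: G0=0(const) G1=NOT G0=NOT 0=1 G2=G0=0 G3=G3&G4=0&0=0 G4=NOT G1=NOT 1=0 -> 01000
Fixed point reached at step 2: 01000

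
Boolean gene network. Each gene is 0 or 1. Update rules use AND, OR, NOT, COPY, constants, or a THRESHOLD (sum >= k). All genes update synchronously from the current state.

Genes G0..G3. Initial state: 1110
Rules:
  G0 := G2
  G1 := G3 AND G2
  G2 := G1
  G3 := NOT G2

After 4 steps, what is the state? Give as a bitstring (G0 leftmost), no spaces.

Step 1: G0=G2=1 G1=G3&G2=0&1=0 G2=G1=1 G3=NOT G2=NOT 1=0 -> 1010
Step 2: G0=G2=1 G1=G3&G2=0&1=0 G2=G1=0 G3=NOT G2=NOT 1=0 -> 1000
Step 3: G0=G2=0 G1=G3&G2=0&0=0 G2=G1=0 G3=NOT G2=NOT 0=1 -> 0001
Step 4: G0=G2=0 G1=G3&G2=1&0=0 G2=G1=0 G3=NOT G2=NOT 0=1 -> 0001

0001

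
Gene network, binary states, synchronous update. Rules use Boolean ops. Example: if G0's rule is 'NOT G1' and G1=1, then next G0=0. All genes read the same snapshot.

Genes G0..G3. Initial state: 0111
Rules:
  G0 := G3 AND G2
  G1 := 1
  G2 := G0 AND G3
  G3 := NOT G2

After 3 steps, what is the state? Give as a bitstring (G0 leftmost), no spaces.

Step 1: G0=G3&G2=1&1=1 G1=1(const) G2=G0&G3=0&1=0 G3=NOT G2=NOT 1=0 -> 1100
Step 2: G0=G3&G2=0&0=0 G1=1(const) G2=G0&G3=1&0=0 G3=NOT G2=NOT 0=1 -> 0101
Step 3: G0=G3&G2=1&0=0 G1=1(const) G2=G0&G3=0&1=0 G3=NOT G2=NOT 0=1 -> 0101

0101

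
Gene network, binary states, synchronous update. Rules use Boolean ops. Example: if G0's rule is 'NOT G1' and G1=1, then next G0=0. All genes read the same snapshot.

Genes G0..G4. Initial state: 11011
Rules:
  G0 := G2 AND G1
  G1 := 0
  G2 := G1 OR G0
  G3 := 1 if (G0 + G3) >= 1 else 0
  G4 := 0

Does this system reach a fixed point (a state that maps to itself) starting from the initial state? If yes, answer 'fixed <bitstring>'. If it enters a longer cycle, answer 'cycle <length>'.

Answer: fixed 00010

Derivation:
Step 0: 11011
Step 1: G0=G2&G1=0&1=0 G1=0(const) G2=G1|G0=1|1=1 G3=(1+1>=1)=1 G4=0(const) -> 00110
Step 2: G0=G2&G1=1&0=0 G1=0(const) G2=G1|G0=0|0=0 G3=(0+1>=1)=1 G4=0(const) -> 00010
Step 3: G0=G2&G1=0&0=0 G1=0(const) G2=G1|G0=0|0=0 G3=(0+1>=1)=1 G4=0(const) -> 00010
Fixed point reached at step 2: 00010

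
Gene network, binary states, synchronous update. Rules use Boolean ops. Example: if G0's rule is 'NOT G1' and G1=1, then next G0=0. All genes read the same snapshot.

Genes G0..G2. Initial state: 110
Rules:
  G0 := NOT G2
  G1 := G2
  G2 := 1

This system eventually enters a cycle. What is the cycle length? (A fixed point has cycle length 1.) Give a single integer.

Step 0: 110
Step 1: G0=NOT G2=NOT 0=1 G1=G2=0 G2=1(const) -> 101
Step 2: G0=NOT G2=NOT 1=0 G1=G2=1 G2=1(const) -> 011
Step 3: G0=NOT G2=NOT 1=0 G1=G2=1 G2=1(const) -> 011
State from step 3 equals state from step 2 -> cycle length 1

Answer: 1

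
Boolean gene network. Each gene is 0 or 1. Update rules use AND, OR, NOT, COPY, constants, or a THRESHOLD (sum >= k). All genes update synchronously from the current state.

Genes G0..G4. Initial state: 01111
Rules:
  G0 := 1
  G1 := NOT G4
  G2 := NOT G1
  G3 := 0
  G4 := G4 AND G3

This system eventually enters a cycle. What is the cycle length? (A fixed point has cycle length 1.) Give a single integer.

Step 0: 01111
Step 1: G0=1(const) G1=NOT G4=NOT 1=0 G2=NOT G1=NOT 1=0 G3=0(const) G4=G4&G3=1&1=1 -> 10001
Step 2: G0=1(const) G1=NOT G4=NOT 1=0 G2=NOT G1=NOT 0=1 G3=0(const) G4=G4&G3=1&0=0 -> 10100
Step 3: G0=1(const) G1=NOT G4=NOT 0=1 G2=NOT G1=NOT 0=1 G3=0(const) G4=G4&G3=0&0=0 -> 11100
Step 4: G0=1(const) G1=NOT G4=NOT 0=1 G2=NOT G1=NOT 1=0 G3=0(const) G4=G4&G3=0&0=0 -> 11000
Step 5: G0=1(const) G1=NOT G4=NOT 0=1 G2=NOT G1=NOT 1=0 G3=0(const) G4=G4&G3=0&0=0 -> 11000
State from step 5 equals state from step 4 -> cycle length 1

Answer: 1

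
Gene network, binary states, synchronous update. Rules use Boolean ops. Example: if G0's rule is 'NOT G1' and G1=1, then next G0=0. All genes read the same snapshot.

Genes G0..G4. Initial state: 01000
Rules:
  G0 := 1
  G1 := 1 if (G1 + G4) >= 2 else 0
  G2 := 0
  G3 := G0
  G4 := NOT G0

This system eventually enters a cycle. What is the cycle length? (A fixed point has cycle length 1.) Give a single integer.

Step 0: 01000
Step 1: G0=1(const) G1=(1+0>=2)=0 G2=0(const) G3=G0=0 G4=NOT G0=NOT 0=1 -> 10001
Step 2: G0=1(const) G1=(0+1>=2)=0 G2=0(const) G3=G0=1 G4=NOT G0=NOT 1=0 -> 10010
Step 3: G0=1(const) G1=(0+0>=2)=0 G2=0(const) G3=G0=1 G4=NOT G0=NOT 1=0 -> 10010
State from step 3 equals state from step 2 -> cycle length 1

Answer: 1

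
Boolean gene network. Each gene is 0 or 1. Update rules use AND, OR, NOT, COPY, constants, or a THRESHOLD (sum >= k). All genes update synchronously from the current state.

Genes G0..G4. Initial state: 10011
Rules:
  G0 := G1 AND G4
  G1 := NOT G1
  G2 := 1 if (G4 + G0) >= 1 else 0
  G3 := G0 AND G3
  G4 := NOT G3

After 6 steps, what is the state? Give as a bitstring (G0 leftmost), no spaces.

Step 1: G0=G1&G4=0&1=0 G1=NOT G1=NOT 0=1 G2=(1+1>=1)=1 G3=G0&G3=1&1=1 G4=NOT G3=NOT 1=0 -> 01110
Step 2: G0=G1&G4=1&0=0 G1=NOT G1=NOT 1=0 G2=(0+0>=1)=0 G3=G0&G3=0&1=0 G4=NOT G3=NOT 1=0 -> 00000
Step 3: G0=G1&G4=0&0=0 G1=NOT G1=NOT 0=1 G2=(0+0>=1)=0 G3=G0&G3=0&0=0 G4=NOT G3=NOT 0=1 -> 01001
Step 4: G0=G1&G4=1&1=1 G1=NOT G1=NOT 1=0 G2=(1+0>=1)=1 G3=G0&G3=0&0=0 G4=NOT G3=NOT 0=1 -> 10101
Step 5: G0=G1&G4=0&1=0 G1=NOT G1=NOT 0=1 G2=(1+1>=1)=1 G3=G0&G3=1&0=0 G4=NOT G3=NOT 0=1 -> 01101
Step 6: G0=G1&G4=1&1=1 G1=NOT G1=NOT 1=0 G2=(1+0>=1)=1 G3=G0&G3=0&0=0 G4=NOT G3=NOT 0=1 -> 10101

10101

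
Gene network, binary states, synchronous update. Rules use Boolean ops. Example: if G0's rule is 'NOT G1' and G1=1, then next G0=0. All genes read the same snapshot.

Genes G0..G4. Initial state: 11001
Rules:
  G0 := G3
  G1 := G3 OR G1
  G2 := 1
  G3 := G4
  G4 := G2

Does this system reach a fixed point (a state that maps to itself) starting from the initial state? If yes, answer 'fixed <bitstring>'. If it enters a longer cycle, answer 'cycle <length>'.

Step 0: 11001
Step 1: G0=G3=0 G1=G3|G1=0|1=1 G2=1(const) G3=G4=1 G4=G2=0 -> 01110
Step 2: G0=G3=1 G1=G3|G1=1|1=1 G2=1(const) G3=G4=0 G4=G2=1 -> 11101
Step 3: G0=G3=0 G1=G3|G1=0|1=1 G2=1(const) G3=G4=1 G4=G2=1 -> 01111
Step 4: G0=G3=1 G1=G3|G1=1|1=1 G2=1(const) G3=G4=1 G4=G2=1 -> 11111
Step 5: G0=G3=1 G1=G3|G1=1|1=1 G2=1(const) G3=G4=1 G4=G2=1 -> 11111
Fixed point reached at step 4: 11111

Answer: fixed 11111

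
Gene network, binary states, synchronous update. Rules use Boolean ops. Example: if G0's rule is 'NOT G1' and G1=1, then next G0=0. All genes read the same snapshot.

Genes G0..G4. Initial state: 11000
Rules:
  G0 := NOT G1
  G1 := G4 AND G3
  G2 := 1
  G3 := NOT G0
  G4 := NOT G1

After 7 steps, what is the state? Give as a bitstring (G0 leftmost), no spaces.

Step 1: G0=NOT G1=NOT 1=0 G1=G4&G3=0&0=0 G2=1(const) G3=NOT G0=NOT 1=0 G4=NOT G1=NOT 1=0 -> 00100
Step 2: G0=NOT G1=NOT 0=1 G1=G4&G3=0&0=0 G2=1(const) G3=NOT G0=NOT 0=1 G4=NOT G1=NOT 0=1 -> 10111
Step 3: G0=NOT G1=NOT 0=1 G1=G4&G3=1&1=1 G2=1(const) G3=NOT G0=NOT 1=0 G4=NOT G1=NOT 0=1 -> 11101
Step 4: G0=NOT G1=NOT 1=0 G1=G4&G3=1&0=0 G2=1(const) G3=NOT G0=NOT 1=0 G4=NOT G1=NOT 1=0 -> 00100
Step 5: G0=NOT G1=NOT 0=1 G1=G4&G3=0&0=0 G2=1(const) G3=NOT G0=NOT 0=1 G4=NOT G1=NOT 0=1 -> 10111
Step 6: G0=NOT G1=NOT 0=1 G1=G4&G3=1&1=1 G2=1(const) G3=NOT G0=NOT 1=0 G4=NOT G1=NOT 0=1 -> 11101
Step 7: G0=NOT G1=NOT 1=0 G1=G4&G3=1&0=0 G2=1(const) G3=NOT G0=NOT 1=0 G4=NOT G1=NOT 1=0 -> 00100

00100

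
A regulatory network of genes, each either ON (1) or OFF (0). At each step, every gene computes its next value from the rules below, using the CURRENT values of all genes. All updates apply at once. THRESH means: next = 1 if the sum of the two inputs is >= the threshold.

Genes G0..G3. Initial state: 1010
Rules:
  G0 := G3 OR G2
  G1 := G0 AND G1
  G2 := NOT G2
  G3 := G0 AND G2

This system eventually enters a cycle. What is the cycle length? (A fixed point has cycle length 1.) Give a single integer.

Step 0: 1010
Step 1: G0=G3|G2=0|1=1 G1=G0&G1=1&0=0 G2=NOT G2=NOT 1=0 G3=G0&G2=1&1=1 -> 1001
Step 2: G0=G3|G2=1|0=1 G1=G0&G1=1&0=0 G2=NOT G2=NOT 0=1 G3=G0&G2=1&0=0 -> 1010
State from step 2 equals state from step 0 -> cycle length 2

Answer: 2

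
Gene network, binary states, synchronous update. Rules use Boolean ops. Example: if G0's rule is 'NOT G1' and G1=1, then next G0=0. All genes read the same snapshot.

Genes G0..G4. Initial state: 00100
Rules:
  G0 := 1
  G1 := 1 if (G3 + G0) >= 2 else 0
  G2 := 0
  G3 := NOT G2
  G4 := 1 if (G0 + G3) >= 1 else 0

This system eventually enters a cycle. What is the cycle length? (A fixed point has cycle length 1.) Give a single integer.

Step 0: 00100
Step 1: G0=1(const) G1=(0+0>=2)=0 G2=0(const) G3=NOT G2=NOT 1=0 G4=(0+0>=1)=0 -> 10000
Step 2: G0=1(const) G1=(0+1>=2)=0 G2=0(const) G3=NOT G2=NOT 0=1 G4=(1+0>=1)=1 -> 10011
Step 3: G0=1(const) G1=(1+1>=2)=1 G2=0(const) G3=NOT G2=NOT 0=1 G4=(1+1>=1)=1 -> 11011
Step 4: G0=1(const) G1=(1+1>=2)=1 G2=0(const) G3=NOT G2=NOT 0=1 G4=(1+1>=1)=1 -> 11011
State from step 4 equals state from step 3 -> cycle length 1

Answer: 1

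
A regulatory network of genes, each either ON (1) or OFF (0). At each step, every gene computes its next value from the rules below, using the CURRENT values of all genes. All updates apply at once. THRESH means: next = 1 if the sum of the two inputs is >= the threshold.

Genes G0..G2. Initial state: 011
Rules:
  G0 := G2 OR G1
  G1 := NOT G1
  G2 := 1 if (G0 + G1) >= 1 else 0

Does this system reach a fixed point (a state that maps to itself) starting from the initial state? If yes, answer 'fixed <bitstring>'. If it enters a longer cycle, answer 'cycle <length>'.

Step 0: 011
Step 1: G0=G2|G1=1|1=1 G1=NOT G1=NOT 1=0 G2=(0+1>=1)=1 -> 101
Step 2: G0=G2|G1=1|0=1 G1=NOT G1=NOT 0=1 G2=(1+0>=1)=1 -> 111
Step 3: G0=G2|G1=1|1=1 G1=NOT G1=NOT 1=0 G2=(1+1>=1)=1 -> 101
Cycle of length 2 starting at step 1 -> no fixed point

Answer: cycle 2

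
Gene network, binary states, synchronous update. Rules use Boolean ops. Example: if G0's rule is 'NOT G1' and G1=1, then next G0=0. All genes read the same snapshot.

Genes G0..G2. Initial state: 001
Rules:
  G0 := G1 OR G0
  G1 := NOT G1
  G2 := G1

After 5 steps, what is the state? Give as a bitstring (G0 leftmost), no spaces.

Step 1: G0=G1|G0=0|0=0 G1=NOT G1=NOT 0=1 G2=G1=0 -> 010
Step 2: G0=G1|G0=1|0=1 G1=NOT G1=NOT 1=0 G2=G1=1 -> 101
Step 3: G0=G1|G0=0|1=1 G1=NOT G1=NOT 0=1 G2=G1=0 -> 110
Step 4: G0=G1|G0=1|1=1 G1=NOT G1=NOT 1=0 G2=G1=1 -> 101
Step 5: G0=G1|G0=0|1=1 G1=NOT G1=NOT 0=1 G2=G1=0 -> 110

110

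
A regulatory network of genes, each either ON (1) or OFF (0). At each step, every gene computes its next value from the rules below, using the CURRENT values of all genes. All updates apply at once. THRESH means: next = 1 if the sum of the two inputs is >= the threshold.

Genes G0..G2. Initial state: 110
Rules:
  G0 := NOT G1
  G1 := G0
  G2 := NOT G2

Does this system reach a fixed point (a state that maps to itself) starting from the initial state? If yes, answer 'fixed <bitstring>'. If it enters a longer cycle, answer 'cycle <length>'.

Step 0: 110
Step 1: G0=NOT G1=NOT 1=0 G1=G0=1 G2=NOT G2=NOT 0=1 -> 011
Step 2: G0=NOT G1=NOT 1=0 G1=G0=0 G2=NOT G2=NOT 1=0 -> 000
Step 3: G0=NOT G1=NOT 0=1 G1=G0=0 G2=NOT G2=NOT 0=1 -> 101
Step 4: G0=NOT G1=NOT 0=1 G1=G0=1 G2=NOT G2=NOT 1=0 -> 110
Cycle of length 4 starting at step 0 -> no fixed point

Answer: cycle 4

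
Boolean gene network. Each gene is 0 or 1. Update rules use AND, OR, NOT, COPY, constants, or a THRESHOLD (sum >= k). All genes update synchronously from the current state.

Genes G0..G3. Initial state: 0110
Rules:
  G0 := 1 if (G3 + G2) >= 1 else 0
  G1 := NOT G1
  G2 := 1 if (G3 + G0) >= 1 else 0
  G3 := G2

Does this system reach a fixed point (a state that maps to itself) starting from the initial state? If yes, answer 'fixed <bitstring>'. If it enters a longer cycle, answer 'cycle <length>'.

Answer: cycle 2

Derivation:
Step 0: 0110
Step 1: G0=(0+1>=1)=1 G1=NOT G1=NOT 1=0 G2=(0+0>=1)=0 G3=G2=1 -> 1001
Step 2: G0=(1+0>=1)=1 G1=NOT G1=NOT 0=1 G2=(1+1>=1)=1 G3=G2=0 -> 1110
Step 3: G0=(0+1>=1)=1 G1=NOT G1=NOT 1=0 G2=(0+1>=1)=1 G3=G2=1 -> 1011
Step 4: G0=(1+1>=1)=1 G1=NOT G1=NOT 0=1 G2=(1+1>=1)=1 G3=G2=1 -> 1111
Step 5: G0=(1+1>=1)=1 G1=NOT G1=NOT 1=0 G2=(1+1>=1)=1 G3=G2=1 -> 1011
Cycle of length 2 starting at step 3 -> no fixed point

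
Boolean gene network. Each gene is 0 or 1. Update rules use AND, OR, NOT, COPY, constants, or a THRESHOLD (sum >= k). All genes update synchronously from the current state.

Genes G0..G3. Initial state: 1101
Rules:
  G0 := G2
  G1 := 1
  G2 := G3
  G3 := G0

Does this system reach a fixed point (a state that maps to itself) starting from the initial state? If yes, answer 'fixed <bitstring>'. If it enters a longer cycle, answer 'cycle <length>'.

Answer: cycle 3

Derivation:
Step 0: 1101
Step 1: G0=G2=0 G1=1(const) G2=G3=1 G3=G0=1 -> 0111
Step 2: G0=G2=1 G1=1(const) G2=G3=1 G3=G0=0 -> 1110
Step 3: G0=G2=1 G1=1(const) G2=G3=0 G3=G0=1 -> 1101
Cycle of length 3 starting at step 0 -> no fixed point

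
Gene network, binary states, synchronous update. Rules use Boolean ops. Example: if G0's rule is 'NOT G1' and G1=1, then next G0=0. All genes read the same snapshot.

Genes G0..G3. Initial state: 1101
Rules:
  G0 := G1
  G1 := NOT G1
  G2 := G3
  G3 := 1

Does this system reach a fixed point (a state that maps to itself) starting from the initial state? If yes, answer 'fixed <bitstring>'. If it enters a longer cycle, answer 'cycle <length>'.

Answer: cycle 2

Derivation:
Step 0: 1101
Step 1: G0=G1=1 G1=NOT G1=NOT 1=0 G2=G3=1 G3=1(const) -> 1011
Step 2: G0=G1=0 G1=NOT G1=NOT 0=1 G2=G3=1 G3=1(const) -> 0111
Step 3: G0=G1=1 G1=NOT G1=NOT 1=0 G2=G3=1 G3=1(const) -> 1011
Cycle of length 2 starting at step 1 -> no fixed point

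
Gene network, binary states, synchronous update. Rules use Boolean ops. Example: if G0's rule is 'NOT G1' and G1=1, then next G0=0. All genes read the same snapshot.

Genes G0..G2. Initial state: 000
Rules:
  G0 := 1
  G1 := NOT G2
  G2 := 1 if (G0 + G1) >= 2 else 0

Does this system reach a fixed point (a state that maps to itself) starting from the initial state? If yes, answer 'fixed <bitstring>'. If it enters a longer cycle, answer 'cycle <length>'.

Answer: cycle 4

Derivation:
Step 0: 000
Step 1: G0=1(const) G1=NOT G2=NOT 0=1 G2=(0+0>=2)=0 -> 110
Step 2: G0=1(const) G1=NOT G2=NOT 0=1 G2=(1+1>=2)=1 -> 111
Step 3: G0=1(const) G1=NOT G2=NOT 1=0 G2=(1+1>=2)=1 -> 101
Step 4: G0=1(const) G1=NOT G2=NOT 1=0 G2=(1+0>=2)=0 -> 100
Step 5: G0=1(const) G1=NOT G2=NOT 0=1 G2=(1+0>=2)=0 -> 110
Cycle of length 4 starting at step 1 -> no fixed point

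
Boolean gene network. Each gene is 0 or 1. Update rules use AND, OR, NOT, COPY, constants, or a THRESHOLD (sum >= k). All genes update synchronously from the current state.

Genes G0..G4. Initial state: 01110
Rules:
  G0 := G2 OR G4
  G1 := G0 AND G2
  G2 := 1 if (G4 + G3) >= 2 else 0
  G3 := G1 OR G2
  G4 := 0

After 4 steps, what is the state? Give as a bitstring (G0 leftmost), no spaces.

Step 1: G0=G2|G4=1|0=1 G1=G0&G2=0&1=0 G2=(0+1>=2)=0 G3=G1|G2=1|1=1 G4=0(const) -> 10010
Step 2: G0=G2|G4=0|0=0 G1=G0&G2=1&0=0 G2=(0+1>=2)=0 G3=G1|G2=0|0=0 G4=0(const) -> 00000
Step 3: G0=G2|G4=0|0=0 G1=G0&G2=0&0=0 G2=(0+0>=2)=0 G3=G1|G2=0|0=0 G4=0(const) -> 00000
Step 4: G0=G2|G4=0|0=0 G1=G0&G2=0&0=0 G2=(0+0>=2)=0 G3=G1|G2=0|0=0 G4=0(const) -> 00000

00000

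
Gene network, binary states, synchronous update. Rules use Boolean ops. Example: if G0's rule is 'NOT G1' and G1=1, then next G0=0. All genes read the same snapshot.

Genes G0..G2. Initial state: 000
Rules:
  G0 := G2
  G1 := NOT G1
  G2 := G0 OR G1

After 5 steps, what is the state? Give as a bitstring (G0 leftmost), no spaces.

Step 1: G0=G2=0 G1=NOT G1=NOT 0=1 G2=G0|G1=0|0=0 -> 010
Step 2: G0=G2=0 G1=NOT G1=NOT 1=0 G2=G0|G1=0|1=1 -> 001
Step 3: G0=G2=1 G1=NOT G1=NOT 0=1 G2=G0|G1=0|0=0 -> 110
Step 4: G0=G2=0 G1=NOT G1=NOT 1=0 G2=G0|G1=1|1=1 -> 001
Step 5: G0=G2=1 G1=NOT G1=NOT 0=1 G2=G0|G1=0|0=0 -> 110

110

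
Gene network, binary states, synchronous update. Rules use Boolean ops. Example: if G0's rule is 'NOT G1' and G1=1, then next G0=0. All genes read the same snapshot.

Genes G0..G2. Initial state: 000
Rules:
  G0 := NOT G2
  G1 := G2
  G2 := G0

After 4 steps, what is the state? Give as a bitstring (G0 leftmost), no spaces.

Step 1: G0=NOT G2=NOT 0=1 G1=G2=0 G2=G0=0 -> 100
Step 2: G0=NOT G2=NOT 0=1 G1=G2=0 G2=G0=1 -> 101
Step 3: G0=NOT G2=NOT 1=0 G1=G2=1 G2=G0=1 -> 011
Step 4: G0=NOT G2=NOT 1=0 G1=G2=1 G2=G0=0 -> 010

010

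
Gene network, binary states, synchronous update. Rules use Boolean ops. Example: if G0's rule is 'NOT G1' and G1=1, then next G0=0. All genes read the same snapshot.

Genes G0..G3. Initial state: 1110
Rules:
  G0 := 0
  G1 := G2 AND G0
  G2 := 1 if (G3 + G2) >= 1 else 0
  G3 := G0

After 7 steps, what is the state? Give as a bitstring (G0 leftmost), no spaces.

Step 1: G0=0(const) G1=G2&G0=1&1=1 G2=(0+1>=1)=1 G3=G0=1 -> 0111
Step 2: G0=0(const) G1=G2&G0=1&0=0 G2=(1+1>=1)=1 G3=G0=0 -> 0010
Step 3: G0=0(const) G1=G2&G0=1&0=0 G2=(0+1>=1)=1 G3=G0=0 -> 0010
Step 4: G0=0(const) G1=G2&G0=1&0=0 G2=(0+1>=1)=1 G3=G0=0 -> 0010
Step 5: G0=0(const) G1=G2&G0=1&0=0 G2=(0+1>=1)=1 G3=G0=0 -> 0010
Step 6: G0=0(const) G1=G2&G0=1&0=0 G2=(0+1>=1)=1 G3=G0=0 -> 0010
Step 7: G0=0(const) G1=G2&G0=1&0=0 G2=(0+1>=1)=1 G3=G0=0 -> 0010

0010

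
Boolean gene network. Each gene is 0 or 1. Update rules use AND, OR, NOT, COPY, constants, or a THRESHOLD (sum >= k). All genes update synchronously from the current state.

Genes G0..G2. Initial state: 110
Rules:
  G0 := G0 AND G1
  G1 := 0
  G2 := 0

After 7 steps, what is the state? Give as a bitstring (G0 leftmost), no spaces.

Step 1: G0=G0&G1=1&1=1 G1=0(const) G2=0(const) -> 100
Step 2: G0=G0&G1=1&0=0 G1=0(const) G2=0(const) -> 000
Step 3: G0=G0&G1=0&0=0 G1=0(const) G2=0(const) -> 000
Step 4: G0=G0&G1=0&0=0 G1=0(const) G2=0(const) -> 000
Step 5: G0=G0&G1=0&0=0 G1=0(const) G2=0(const) -> 000
Step 6: G0=G0&G1=0&0=0 G1=0(const) G2=0(const) -> 000
Step 7: G0=G0&G1=0&0=0 G1=0(const) G2=0(const) -> 000

000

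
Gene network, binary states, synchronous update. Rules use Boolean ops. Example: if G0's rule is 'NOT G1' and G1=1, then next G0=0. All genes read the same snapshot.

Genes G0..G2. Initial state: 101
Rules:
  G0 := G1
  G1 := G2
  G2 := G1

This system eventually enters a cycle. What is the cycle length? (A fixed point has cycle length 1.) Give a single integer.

Answer: 2

Derivation:
Step 0: 101
Step 1: G0=G1=0 G1=G2=1 G2=G1=0 -> 010
Step 2: G0=G1=1 G1=G2=0 G2=G1=1 -> 101
State from step 2 equals state from step 0 -> cycle length 2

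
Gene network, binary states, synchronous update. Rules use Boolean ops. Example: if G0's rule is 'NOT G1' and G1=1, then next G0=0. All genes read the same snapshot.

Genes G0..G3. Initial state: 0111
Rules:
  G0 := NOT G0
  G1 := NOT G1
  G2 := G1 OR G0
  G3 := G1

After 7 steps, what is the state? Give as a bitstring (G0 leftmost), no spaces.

Step 1: G0=NOT G0=NOT 0=1 G1=NOT G1=NOT 1=0 G2=G1|G0=1|0=1 G3=G1=1 -> 1011
Step 2: G0=NOT G0=NOT 1=0 G1=NOT G1=NOT 0=1 G2=G1|G0=0|1=1 G3=G1=0 -> 0110
Step 3: G0=NOT G0=NOT 0=1 G1=NOT G1=NOT 1=0 G2=G1|G0=1|0=1 G3=G1=1 -> 1011
Step 4: G0=NOT G0=NOT 1=0 G1=NOT G1=NOT 0=1 G2=G1|G0=0|1=1 G3=G1=0 -> 0110
Step 5: G0=NOT G0=NOT 0=1 G1=NOT G1=NOT 1=0 G2=G1|G0=1|0=1 G3=G1=1 -> 1011
Step 6: G0=NOT G0=NOT 1=0 G1=NOT G1=NOT 0=1 G2=G1|G0=0|1=1 G3=G1=0 -> 0110
Step 7: G0=NOT G0=NOT 0=1 G1=NOT G1=NOT 1=0 G2=G1|G0=1|0=1 G3=G1=1 -> 1011

1011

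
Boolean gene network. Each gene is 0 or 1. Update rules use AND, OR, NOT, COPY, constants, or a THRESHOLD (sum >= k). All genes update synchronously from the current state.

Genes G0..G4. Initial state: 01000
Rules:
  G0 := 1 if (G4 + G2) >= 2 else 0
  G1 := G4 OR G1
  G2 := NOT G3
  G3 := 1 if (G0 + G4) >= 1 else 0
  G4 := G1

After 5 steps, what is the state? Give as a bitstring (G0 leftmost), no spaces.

Step 1: G0=(0+0>=2)=0 G1=G4|G1=0|1=1 G2=NOT G3=NOT 0=1 G3=(0+0>=1)=0 G4=G1=1 -> 01101
Step 2: G0=(1+1>=2)=1 G1=G4|G1=1|1=1 G2=NOT G3=NOT 0=1 G3=(0+1>=1)=1 G4=G1=1 -> 11111
Step 3: G0=(1+1>=2)=1 G1=G4|G1=1|1=1 G2=NOT G3=NOT 1=0 G3=(1+1>=1)=1 G4=G1=1 -> 11011
Step 4: G0=(1+0>=2)=0 G1=G4|G1=1|1=1 G2=NOT G3=NOT 1=0 G3=(1+1>=1)=1 G4=G1=1 -> 01011
Step 5: G0=(1+0>=2)=0 G1=G4|G1=1|1=1 G2=NOT G3=NOT 1=0 G3=(0+1>=1)=1 G4=G1=1 -> 01011

01011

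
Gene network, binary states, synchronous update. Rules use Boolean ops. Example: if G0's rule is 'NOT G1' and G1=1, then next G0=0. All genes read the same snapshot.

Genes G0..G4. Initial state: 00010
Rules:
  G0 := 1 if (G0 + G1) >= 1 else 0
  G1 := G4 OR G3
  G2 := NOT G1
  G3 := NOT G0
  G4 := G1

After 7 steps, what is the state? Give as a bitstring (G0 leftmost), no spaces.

Step 1: G0=(0+0>=1)=0 G1=G4|G3=0|1=1 G2=NOT G1=NOT 0=1 G3=NOT G0=NOT 0=1 G4=G1=0 -> 01110
Step 2: G0=(0+1>=1)=1 G1=G4|G3=0|1=1 G2=NOT G1=NOT 1=0 G3=NOT G0=NOT 0=1 G4=G1=1 -> 11011
Step 3: G0=(1+1>=1)=1 G1=G4|G3=1|1=1 G2=NOT G1=NOT 1=0 G3=NOT G0=NOT 1=0 G4=G1=1 -> 11001
Step 4: G0=(1+1>=1)=1 G1=G4|G3=1|0=1 G2=NOT G1=NOT 1=0 G3=NOT G0=NOT 1=0 G4=G1=1 -> 11001
Step 5: G0=(1+1>=1)=1 G1=G4|G3=1|0=1 G2=NOT G1=NOT 1=0 G3=NOT G0=NOT 1=0 G4=G1=1 -> 11001
Step 6: G0=(1+1>=1)=1 G1=G4|G3=1|0=1 G2=NOT G1=NOT 1=0 G3=NOT G0=NOT 1=0 G4=G1=1 -> 11001
Step 7: G0=(1+1>=1)=1 G1=G4|G3=1|0=1 G2=NOT G1=NOT 1=0 G3=NOT G0=NOT 1=0 G4=G1=1 -> 11001

11001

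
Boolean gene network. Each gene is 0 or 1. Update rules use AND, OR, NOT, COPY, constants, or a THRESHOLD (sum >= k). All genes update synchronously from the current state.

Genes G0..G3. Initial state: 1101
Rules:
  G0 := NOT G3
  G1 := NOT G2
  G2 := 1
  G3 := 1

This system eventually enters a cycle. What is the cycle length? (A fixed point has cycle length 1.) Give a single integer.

Step 0: 1101
Step 1: G0=NOT G3=NOT 1=0 G1=NOT G2=NOT 0=1 G2=1(const) G3=1(const) -> 0111
Step 2: G0=NOT G3=NOT 1=0 G1=NOT G2=NOT 1=0 G2=1(const) G3=1(const) -> 0011
Step 3: G0=NOT G3=NOT 1=0 G1=NOT G2=NOT 1=0 G2=1(const) G3=1(const) -> 0011
State from step 3 equals state from step 2 -> cycle length 1

Answer: 1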